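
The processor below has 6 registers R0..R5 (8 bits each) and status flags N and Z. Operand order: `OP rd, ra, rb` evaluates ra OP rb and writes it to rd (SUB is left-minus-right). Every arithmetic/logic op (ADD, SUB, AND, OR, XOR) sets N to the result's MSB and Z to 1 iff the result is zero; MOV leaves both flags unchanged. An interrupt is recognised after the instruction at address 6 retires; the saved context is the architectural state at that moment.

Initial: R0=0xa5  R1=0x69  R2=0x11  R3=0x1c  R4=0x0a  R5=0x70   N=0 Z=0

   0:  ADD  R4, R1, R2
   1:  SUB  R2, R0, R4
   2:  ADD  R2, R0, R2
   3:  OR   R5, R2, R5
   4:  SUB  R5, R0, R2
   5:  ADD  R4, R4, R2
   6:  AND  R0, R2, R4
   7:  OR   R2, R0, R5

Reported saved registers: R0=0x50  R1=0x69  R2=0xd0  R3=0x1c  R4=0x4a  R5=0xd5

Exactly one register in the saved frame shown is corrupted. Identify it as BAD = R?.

BAD = R0

after  0: R0=0xa5 R1=0x69 R2=0x11 R3=0x1c R4=0x7a R5=0x70  N=0 Z=0
after  1: R0=0xa5 R1=0x69 R2=0x2b R3=0x1c R4=0x7a R5=0x70  N=0 Z=0
after  2: R0=0xa5 R1=0x69 R2=0xd0 R3=0x1c R4=0x7a R5=0x70  N=1 Z=0
after  3: R0=0xa5 R1=0x69 R2=0xd0 R3=0x1c R4=0x7a R5=0xf0  N=1 Z=0
after  4: R0=0xa5 R1=0x69 R2=0xd0 R3=0x1c R4=0x7a R5=0xd5  N=1 Z=0
after  5: R0=0xa5 R1=0x69 R2=0xd0 R3=0x1c R4=0x4a R5=0xd5  N=0 Z=0
after  6: R0=0x40 R1=0x69 R2=0xd0 R3=0x1c R4=0x4a R5=0xd5  N=0 Z=0
-- IRQ taken; context saved, return-PC = 7 --
mismatch: R0: reported 0x50 vs actual 0x40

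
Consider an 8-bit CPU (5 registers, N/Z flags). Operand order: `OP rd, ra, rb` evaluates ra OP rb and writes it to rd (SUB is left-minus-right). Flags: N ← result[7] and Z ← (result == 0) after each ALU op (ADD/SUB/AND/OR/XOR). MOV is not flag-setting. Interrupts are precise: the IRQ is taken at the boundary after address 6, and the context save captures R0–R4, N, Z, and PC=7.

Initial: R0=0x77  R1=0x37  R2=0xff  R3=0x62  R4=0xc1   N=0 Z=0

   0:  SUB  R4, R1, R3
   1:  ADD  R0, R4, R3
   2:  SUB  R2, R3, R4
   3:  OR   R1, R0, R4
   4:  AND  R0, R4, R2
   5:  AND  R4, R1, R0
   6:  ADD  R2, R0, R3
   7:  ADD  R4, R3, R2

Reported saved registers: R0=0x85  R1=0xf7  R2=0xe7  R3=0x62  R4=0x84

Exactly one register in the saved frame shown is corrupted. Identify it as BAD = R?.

after  0: R0=0x77 R1=0x37 R2=0xff R3=0x62 R4=0xd5  N=1 Z=0
after  1: R0=0x37 R1=0x37 R2=0xff R3=0x62 R4=0xd5  N=0 Z=0
after  2: R0=0x37 R1=0x37 R2=0x8d R3=0x62 R4=0xd5  N=1 Z=0
after  3: R0=0x37 R1=0xf7 R2=0x8d R3=0x62 R4=0xd5  N=1 Z=0
after  4: R0=0x85 R1=0xf7 R2=0x8d R3=0x62 R4=0xd5  N=1 Z=0
after  5: R0=0x85 R1=0xf7 R2=0x8d R3=0x62 R4=0x85  N=1 Z=0
after  6: R0=0x85 R1=0xf7 R2=0xe7 R3=0x62 R4=0x85  N=1 Z=0
-- IRQ taken; context saved, return-PC = 7 --
mismatch: R4: reported 0x84 vs actual 0x85

BAD = R4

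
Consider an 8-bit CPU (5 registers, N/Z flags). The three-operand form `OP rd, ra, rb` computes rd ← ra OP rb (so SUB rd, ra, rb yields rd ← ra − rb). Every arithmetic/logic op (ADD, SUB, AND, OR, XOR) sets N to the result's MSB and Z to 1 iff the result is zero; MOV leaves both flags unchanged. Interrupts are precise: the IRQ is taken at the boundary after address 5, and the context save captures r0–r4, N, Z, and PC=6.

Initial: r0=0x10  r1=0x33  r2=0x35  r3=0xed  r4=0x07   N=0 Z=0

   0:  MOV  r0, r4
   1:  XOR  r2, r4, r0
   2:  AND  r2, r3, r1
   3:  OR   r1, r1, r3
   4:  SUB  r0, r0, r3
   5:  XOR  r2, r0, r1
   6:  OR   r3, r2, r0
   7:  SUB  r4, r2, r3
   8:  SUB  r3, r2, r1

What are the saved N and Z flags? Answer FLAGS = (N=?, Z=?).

after  0: r0=0x07 r1=0x33 r2=0x35 r3=0xed r4=0x07  N=0 Z=0
after  1: r0=0x07 r1=0x33 r2=0x00 r3=0xed r4=0x07  N=0 Z=1
after  2: r0=0x07 r1=0x33 r2=0x21 r3=0xed r4=0x07  N=0 Z=0
after  3: r0=0x07 r1=0xff r2=0x21 r3=0xed r4=0x07  N=1 Z=0
after  4: r0=0x1a r1=0xff r2=0x21 r3=0xed r4=0x07  N=0 Z=0
after  5: r0=0x1a r1=0xff r2=0xe5 r3=0xed r4=0x07  N=1 Z=0
-- IRQ taken; context saved, return-PC = 6 --

FLAGS = (N=1, Z=0)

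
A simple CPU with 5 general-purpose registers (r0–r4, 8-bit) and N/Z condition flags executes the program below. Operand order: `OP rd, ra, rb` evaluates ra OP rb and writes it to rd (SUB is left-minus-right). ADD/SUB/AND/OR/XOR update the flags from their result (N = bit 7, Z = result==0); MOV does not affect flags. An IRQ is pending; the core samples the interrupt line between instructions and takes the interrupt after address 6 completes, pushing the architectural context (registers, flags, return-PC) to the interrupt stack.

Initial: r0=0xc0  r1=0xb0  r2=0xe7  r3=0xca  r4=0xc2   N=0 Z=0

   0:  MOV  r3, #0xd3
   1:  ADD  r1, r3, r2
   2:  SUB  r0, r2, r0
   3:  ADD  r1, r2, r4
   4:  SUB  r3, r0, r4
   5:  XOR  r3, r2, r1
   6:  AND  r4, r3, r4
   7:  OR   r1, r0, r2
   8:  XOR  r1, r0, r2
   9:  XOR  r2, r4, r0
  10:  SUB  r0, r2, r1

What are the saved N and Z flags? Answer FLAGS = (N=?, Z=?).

FLAGS = (N=0, Z=0)

after  0: r0=0xc0 r1=0xb0 r2=0xe7 r3=0xd3 r4=0xc2  N=0 Z=0
after  1: r0=0xc0 r1=0xba r2=0xe7 r3=0xd3 r4=0xc2  N=1 Z=0
after  2: r0=0x27 r1=0xba r2=0xe7 r3=0xd3 r4=0xc2  N=0 Z=0
after  3: r0=0x27 r1=0xa9 r2=0xe7 r3=0xd3 r4=0xc2  N=1 Z=0
after  4: r0=0x27 r1=0xa9 r2=0xe7 r3=0x65 r4=0xc2  N=0 Z=0
after  5: r0=0x27 r1=0xa9 r2=0xe7 r3=0x4e r4=0xc2  N=0 Z=0
after  6: r0=0x27 r1=0xa9 r2=0xe7 r3=0x4e r4=0x42  N=0 Z=0
-- IRQ taken; context saved, return-PC = 7 --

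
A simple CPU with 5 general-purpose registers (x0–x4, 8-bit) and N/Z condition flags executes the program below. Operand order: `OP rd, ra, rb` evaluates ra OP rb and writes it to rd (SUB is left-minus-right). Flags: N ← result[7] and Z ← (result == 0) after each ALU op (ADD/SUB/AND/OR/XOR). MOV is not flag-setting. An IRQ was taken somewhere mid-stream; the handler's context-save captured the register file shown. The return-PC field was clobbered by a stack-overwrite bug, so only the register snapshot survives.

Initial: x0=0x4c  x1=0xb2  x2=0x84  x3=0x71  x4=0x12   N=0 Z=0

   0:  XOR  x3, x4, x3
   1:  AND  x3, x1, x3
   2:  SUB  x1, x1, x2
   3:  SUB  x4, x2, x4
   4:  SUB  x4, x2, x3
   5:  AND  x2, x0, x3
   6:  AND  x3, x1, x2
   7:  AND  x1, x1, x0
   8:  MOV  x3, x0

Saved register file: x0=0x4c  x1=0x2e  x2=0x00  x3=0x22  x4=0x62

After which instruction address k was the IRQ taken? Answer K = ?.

K = 5

after  0: x0=0x4c x1=0xb2 x2=0x84 x3=0x63 x4=0x12  N=0 Z=0
after  1: x0=0x4c x1=0xb2 x2=0x84 x3=0x22 x4=0x12  N=0 Z=0
after  2: x0=0x4c x1=0x2e x2=0x84 x3=0x22 x4=0x12  N=0 Z=0
after  3: x0=0x4c x1=0x2e x2=0x84 x3=0x22 x4=0x72  N=0 Z=0
after  4: x0=0x4c x1=0x2e x2=0x84 x3=0x22 x4=0x62  N=0 Z=0
after  5: x0=0x4c x1=0x2e x2=0x00 x3=0x22 x4=0x62  N=0 Z=1
-- IRQ taken; context saved, return-PC = 6 --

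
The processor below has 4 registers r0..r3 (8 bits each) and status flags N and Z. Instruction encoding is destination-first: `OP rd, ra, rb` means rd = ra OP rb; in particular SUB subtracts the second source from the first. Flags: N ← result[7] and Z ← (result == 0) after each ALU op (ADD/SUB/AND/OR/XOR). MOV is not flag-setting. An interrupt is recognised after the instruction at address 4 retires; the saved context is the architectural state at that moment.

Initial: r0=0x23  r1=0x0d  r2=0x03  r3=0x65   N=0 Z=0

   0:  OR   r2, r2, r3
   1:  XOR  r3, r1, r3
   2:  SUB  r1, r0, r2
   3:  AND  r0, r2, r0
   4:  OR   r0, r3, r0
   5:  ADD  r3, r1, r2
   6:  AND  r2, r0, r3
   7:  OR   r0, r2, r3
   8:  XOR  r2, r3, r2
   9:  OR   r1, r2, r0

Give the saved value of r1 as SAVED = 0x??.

after  0: r0=0x23 r1=0x0d r2=0x67 r3=0x65  N=0 Z=0
after  1: r0=0x23 r1=0x0d r2=0x67 r3=0x68  N=0 Z=0
after  2: r0=0x23 r1=0xbc r2=0x67 r3=0x68  N=1 Z=0
after  3: r0=0x23 r1=0xbc r2=0x67 r3=0x68  N=0 Z=0
after  4: r0=0x6b r1=0xbc r2=0x67 r3=0x68  N=0 Z=0
-- IRQ taken; context saved, return-PC = 5 --

SAVED = 0xbc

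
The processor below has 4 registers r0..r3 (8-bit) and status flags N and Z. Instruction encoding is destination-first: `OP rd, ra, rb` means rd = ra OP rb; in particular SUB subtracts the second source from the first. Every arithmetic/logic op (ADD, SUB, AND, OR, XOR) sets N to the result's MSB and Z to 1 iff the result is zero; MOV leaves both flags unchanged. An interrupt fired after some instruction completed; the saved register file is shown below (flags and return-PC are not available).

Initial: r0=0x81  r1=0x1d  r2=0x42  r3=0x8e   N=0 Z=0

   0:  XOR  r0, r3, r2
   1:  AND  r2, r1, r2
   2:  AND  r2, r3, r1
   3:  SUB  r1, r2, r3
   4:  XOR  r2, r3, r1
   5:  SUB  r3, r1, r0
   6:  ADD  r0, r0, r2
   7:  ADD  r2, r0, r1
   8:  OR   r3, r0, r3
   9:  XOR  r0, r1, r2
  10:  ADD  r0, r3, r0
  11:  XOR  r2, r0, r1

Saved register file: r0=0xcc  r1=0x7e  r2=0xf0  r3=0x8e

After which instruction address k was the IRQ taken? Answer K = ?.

after  0: r0=0xcc r1=0x1d r2=0x42 r3=0x8e  N=1 Z=0
after  1: r0=0xcc r1=0x1d r2=0x00 r3=0x8e  N=0 Z=1
after  2: r0=0xcc r1=0x1d r2=0x0c r3=0x8e  N=0 Z=0
after  3: r0=0xcc r1=0x7e r2=0x0c r3=0x8e  N=0 Z=0
after  4: r0=0xcc r1=0x7e r2=0xf0 r3=0x8e  N=1 Z=0
-- IRQ taken; context saved, return-PC = 5 --

K = 4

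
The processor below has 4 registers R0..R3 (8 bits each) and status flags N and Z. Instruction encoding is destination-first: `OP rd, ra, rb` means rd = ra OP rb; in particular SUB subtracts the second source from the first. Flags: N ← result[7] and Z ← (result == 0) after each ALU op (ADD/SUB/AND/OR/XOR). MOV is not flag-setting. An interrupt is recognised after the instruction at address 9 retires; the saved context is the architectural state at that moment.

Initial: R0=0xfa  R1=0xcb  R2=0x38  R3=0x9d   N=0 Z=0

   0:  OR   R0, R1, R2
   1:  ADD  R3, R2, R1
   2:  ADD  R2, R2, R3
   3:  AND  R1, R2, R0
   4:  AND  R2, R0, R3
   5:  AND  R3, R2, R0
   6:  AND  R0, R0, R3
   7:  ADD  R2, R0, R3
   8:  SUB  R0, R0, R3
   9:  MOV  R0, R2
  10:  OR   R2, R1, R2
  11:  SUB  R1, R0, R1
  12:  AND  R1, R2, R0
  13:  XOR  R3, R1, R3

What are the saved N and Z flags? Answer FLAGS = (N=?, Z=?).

after  0: R0=0xfb R1=0xcb R2=0x38 R3=0x9d  N=1 Z=0
after  1: R0=0xfb R1=0xcb R2=0x38 R3=0x03  N=0 Z=0
after  2: R0=0xfb R1=0xcb R2=0x3b R3=0x03  N=0 Z=0
after  3: R0=0xfb R1=0x3b R2=0x3b R3=0x03  N=0 Z=0
after  4: R0=0xfb R1=0x3b R2=0x03 R3=0x03  N=0 Z=0
after  5: R0=0xfb R1=0x3b R2=0x03 R3=0x03  N=0 Z=0
after  6: R0=0x03 R1=0x3b R2=0x03 R3=0x03  N=0 Z=0
after  7: R0=0x03 R1=0x3b R2=0x06 R3=0x03  N=0 Z=0
after  8: R0=0x00 R1=0x3b R2=0x06 R3=0x03  N=0 Z=1
after  9: R0=0x06 R1=0x3b R2=0x06 R3=0x03  N=0 Z=1
-- IRQ taken; context saved, return-PC = 10 --

FLAGS = (N=0, Z=1)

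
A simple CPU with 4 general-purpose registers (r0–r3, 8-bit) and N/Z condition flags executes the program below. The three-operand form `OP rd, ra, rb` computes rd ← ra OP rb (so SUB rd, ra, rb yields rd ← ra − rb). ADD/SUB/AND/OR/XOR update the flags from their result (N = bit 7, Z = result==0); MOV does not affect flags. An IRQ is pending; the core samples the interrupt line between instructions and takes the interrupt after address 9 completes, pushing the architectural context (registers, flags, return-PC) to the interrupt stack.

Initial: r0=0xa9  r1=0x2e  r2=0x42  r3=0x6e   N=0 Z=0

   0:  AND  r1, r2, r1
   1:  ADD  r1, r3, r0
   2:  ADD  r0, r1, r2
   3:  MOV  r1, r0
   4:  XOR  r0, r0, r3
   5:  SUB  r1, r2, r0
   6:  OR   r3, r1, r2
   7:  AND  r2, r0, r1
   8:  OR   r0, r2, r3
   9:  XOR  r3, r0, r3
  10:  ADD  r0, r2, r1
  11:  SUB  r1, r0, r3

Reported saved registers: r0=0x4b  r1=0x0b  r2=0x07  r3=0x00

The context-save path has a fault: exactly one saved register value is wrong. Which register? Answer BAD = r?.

BAD = r2

after  0: r0=0xa9 r1=0x02 r2=0x42 r3=0x6e  N=0 Z=0
after  1: r0=0xa9 r1=0x17 r2=0x42 r3=0x6e  N=0 Z=0
after  2: r0=0x59 r1=0x17 r2=0x42 r3=0x6e  N=0 Z=0
after  3: r0=0x59 r1=0x59 r2=0x42 r3=0x6e  N=0 Z=0
after  4: r0=0x37 r1=0x59 r2=0x42 r3=0x6e  N=0 Z=0
after  5: r0=0x37 r1=0x0b r2=0x42 r3=0x6e  N=0 Z=0
after  6: r0=0x37 r1=0x0b r2=0x42 r3=0x4b  N=0 Z=0
after  7: r0=0x37 r1=0x0b r2=0x03 r3=0x4b  N=0 Z=0
after  8: r0=0x4b r1=0x0b r2=0x03 r3=0x4b  N=0 Z=0
after  9: r0=0x4b r1=0x0b r2=0x03 r3=0x00  N=0 Z=1
-- IRQ taken; context saved, return-PC = 10 --
mismatch: r2: reported 0x07 vs actual 0x03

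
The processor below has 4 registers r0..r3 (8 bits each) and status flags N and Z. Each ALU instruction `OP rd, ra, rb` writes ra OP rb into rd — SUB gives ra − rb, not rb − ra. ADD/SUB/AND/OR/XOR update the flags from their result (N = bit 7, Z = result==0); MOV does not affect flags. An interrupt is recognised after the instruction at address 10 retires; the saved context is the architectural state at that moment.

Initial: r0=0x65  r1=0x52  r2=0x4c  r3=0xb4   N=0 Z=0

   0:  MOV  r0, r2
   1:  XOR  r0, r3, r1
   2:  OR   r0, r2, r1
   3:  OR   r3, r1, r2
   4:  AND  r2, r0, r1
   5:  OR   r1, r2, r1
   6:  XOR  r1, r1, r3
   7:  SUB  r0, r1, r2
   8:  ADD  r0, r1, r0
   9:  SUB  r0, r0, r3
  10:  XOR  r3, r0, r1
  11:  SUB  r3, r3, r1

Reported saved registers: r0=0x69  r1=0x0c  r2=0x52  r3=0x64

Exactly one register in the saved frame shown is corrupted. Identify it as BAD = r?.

after  0: r0=0x4c r1=0x52 r2=0x4c r3=0xb4  N=0 Z=0
after  1: r0=0xe6 r1=0x52 r2=0x4c r3=0xb4  N=1 Z=0
after  2: r0=0x5e r1=0x52 r2=0x4c r3=0xb4  N=0 Z=0
after  3: r0=0x5e r1=0x52 r2=0x4c r3=0x5e  N=0 Z=0
after  4: r0=0x5e r1=0x52 r2=0x52 r3=0x5e  N=0 Z=0
after  5: r0=0x5e r1=0x52 r2=0x52 r3=0x5e  N=0 Z=0
after  6: r0=0x5e r1=0x0c r2=0x52 r3=0x5e  N=0 Z=0
after  7: r0=0xba r1=0x0c r2=0x52 r3=0x5e  N=1 Z=0
after  8: r0=0xc6 r1=0x0c r2=0x52 r3=0x5e  N=1 Z=0
after  9: r0=0x68 r1=0x0c r2=0x52 r3=0x5e  N=0 Z=0
after 10: r0=0x68 r1=0x0c r2=0x52 r3=0x64  N=0 Z=0
-- IRQ taken; context saved, return-PC = 11 --
mismatch: r0: reported 0x69 vs actual 0x68

BAD = r0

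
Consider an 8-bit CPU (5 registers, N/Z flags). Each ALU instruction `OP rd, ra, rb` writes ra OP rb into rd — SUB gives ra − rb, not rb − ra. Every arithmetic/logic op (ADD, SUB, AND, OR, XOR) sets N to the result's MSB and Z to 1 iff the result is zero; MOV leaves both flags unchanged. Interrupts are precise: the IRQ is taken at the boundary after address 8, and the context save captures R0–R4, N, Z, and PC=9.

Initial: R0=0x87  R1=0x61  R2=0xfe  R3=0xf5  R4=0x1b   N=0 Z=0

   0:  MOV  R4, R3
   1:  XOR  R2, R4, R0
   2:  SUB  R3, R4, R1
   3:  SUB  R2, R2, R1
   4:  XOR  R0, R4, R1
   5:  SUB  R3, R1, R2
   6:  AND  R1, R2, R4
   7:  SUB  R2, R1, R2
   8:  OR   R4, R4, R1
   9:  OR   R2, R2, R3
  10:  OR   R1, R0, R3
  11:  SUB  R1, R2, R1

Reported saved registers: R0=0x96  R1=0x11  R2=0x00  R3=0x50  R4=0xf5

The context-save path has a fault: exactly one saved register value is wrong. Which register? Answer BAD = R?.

BAD = R0

after  0: R0=0x87 R1=0x61 R2=0xfe R3=0xf5 R4=0xf5  N=0 Z=0
after  1: R0=0x87 R1=0x61 R2=0x72 R3=0xf5 R4=0xf5  N=0 Z=0
after  2: R0=0x87 R1=0x61 R2=0x72 R3=0x94 R4=0xf5  N=1 Z=0
after  3: R0=0x87 R1=0x61 R2=0x11 R3=0x94 R4=0xf5  N=0 Z=0
after  4: R0=0x94 R1=0x61 R2=0x11 R3=0x94 R4=0xf5  N=1 Z=0
after  5: R0=0x94 R1=0x61 R2=0x11 R3=0x50 R4=0xf5  N=0 Z=0
after  6: R0=0x94 R1=0x11 R2=0x11 R3=0x50 R4=0xf5  N=0 Z=0
after  7: R0=0x94 R1=0x11 R2=0x00 R3=0x50 R4=0xf5  N=0 Z=1
after  8: R0=0x94 R1=0x11 R2=0x00 R3=0x50 R4=0xf5  N=1 Z=0
-- IRQ taken; context saved, return-PC = 9 --
mismatch: R0: reported 0x96 vs actual 0x94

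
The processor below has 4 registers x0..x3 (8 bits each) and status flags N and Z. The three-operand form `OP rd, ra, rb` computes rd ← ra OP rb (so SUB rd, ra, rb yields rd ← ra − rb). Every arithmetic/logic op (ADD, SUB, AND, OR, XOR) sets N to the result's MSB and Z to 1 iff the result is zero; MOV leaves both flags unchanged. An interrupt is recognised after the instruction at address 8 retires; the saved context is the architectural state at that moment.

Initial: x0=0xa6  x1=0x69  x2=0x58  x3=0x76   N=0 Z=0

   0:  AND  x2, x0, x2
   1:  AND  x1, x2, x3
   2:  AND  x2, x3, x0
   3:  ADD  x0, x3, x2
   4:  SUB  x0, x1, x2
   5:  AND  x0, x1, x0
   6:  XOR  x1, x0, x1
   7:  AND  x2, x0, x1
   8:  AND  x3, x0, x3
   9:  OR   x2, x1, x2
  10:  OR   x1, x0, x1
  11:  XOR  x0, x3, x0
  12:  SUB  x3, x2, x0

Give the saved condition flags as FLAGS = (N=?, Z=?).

FLAGS = (N=0, Z=1)

after  0: x0=0xa6 x1=0x69 x2=0x00 x3=0x76  N=0 Z=1
after  1: x0=0xa6 x1=0x00 x2=0x00 x3=0x76  N=0 Z=1
after  2: x0=0xa6 x1=0x00 x2=0x26 x3=0x76  N=0 Z=0
after  3: x0=0x9c x1=0x00 x2=0x26 x3=0x76  N=1 Z=0
after  4: x0=0xda x1=0x00 x2=0x26 x3=0x76  N=1 Z=0
after  5: x0=0x00 x1=0x00 x2=0x26 x3=0x76  N=0 Z=1
after  6: x0=0x00 x1=0x00 x2=0x26 x3=0x76  N=0 Z=1
after  7: x0=0x00 x1=0x00 x2=0x00 x3=0x76  N=0 Z=1
after  8: x0=0x00 x1=0x00 x2=0x00 x3=0x00  N=0 Z=1
-- IRQ taken; context saved, return-PC = 9 --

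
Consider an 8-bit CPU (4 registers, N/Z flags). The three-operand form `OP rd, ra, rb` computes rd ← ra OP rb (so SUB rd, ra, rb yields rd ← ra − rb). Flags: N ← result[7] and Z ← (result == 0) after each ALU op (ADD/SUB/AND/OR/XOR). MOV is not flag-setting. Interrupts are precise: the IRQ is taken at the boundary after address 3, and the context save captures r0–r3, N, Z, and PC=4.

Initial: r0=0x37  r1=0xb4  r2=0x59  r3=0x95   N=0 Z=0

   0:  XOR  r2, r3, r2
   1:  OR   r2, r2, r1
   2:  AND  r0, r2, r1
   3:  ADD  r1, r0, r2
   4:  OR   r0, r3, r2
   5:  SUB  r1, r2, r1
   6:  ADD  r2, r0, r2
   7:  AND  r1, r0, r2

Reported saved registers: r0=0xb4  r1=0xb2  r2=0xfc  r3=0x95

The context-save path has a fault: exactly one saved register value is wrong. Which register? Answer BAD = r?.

BAD = r1

after  0: r0=0x37 r1=0xb4 r2=0xcc r3=0x95  N=1 Z=0
after  1: r0=0x37 r1=0xb4 r2=0xfc r3=0x95  N=1 Z=0
after  2: r0=0xb4 r1=0xb4 r2=0xfc r3=0x95  N=1 Z=0
after  3: r0=0xb4 r1=0xb0 r2=0xfc r3=0x95  N=1 Z=0
-- IRQ taken; context saved, return-PC = 4 --
mismatch: r1: reported 0xb2 vs actual 0xb0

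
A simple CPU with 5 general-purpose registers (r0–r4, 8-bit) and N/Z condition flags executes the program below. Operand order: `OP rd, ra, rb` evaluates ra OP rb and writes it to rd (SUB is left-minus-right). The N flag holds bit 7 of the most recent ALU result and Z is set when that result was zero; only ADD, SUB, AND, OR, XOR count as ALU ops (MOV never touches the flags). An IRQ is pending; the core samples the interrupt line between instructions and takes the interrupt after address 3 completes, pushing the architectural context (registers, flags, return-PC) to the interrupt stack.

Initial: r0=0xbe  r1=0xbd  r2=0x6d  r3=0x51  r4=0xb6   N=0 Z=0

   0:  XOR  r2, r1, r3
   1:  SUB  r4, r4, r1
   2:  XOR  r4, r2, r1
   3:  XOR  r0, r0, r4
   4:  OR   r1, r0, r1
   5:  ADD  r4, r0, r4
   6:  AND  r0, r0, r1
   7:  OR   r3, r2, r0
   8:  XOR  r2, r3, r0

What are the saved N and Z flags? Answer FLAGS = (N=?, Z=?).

after  0: r0=0xbe r1=0xbd r2=0xec r3=0x51 r4=0xb6  N=1 Z=0
after  1: r0=0xbe r1=0xbd r2=0xec r3=0x51 r4=0xf9  N=1 Z=0
after  2: r0=0xbe r1=0xbd r2=0xec r3=0x51 r4=0x51  N=0 Z=0
after  3: r0=0xef r1=0xbd r2=0xec r3=0x51 r4=0x51  N=1 Z=0
-- IRQ taken; context saved, return-PC = 4 --

FLAGS = (N=1, Z=0)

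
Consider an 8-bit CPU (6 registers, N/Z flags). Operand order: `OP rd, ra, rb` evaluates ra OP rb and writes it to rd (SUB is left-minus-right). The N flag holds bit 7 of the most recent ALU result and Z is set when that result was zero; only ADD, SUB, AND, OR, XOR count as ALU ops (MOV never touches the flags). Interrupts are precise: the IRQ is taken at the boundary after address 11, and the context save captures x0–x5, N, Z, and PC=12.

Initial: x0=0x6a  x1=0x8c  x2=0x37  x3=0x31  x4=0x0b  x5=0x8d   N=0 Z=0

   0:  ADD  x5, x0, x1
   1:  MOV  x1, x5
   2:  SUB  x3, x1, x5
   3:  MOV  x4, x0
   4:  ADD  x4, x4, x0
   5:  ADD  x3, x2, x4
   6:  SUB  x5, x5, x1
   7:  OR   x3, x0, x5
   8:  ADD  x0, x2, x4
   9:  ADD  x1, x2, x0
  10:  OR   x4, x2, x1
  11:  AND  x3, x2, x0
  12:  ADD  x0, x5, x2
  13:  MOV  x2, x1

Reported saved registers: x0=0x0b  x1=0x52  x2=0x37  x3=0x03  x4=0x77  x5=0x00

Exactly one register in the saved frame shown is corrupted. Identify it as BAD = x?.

BAD = x1

after  0: x0=0x6a x1=0x8c x2=0x37 x3=0x31 x4=0x0b x5=0xf6  N=1 Z=0
after  1: x0=0x6a x1=0xf6 x2=0x37 x3=0x31 x4=0x0b x5=0xf6  N=1 Z=0
after  2: x0=0x6a x1=0xf6 x2=0x37 x3=0x00 x4=0x0b x5=0xf6  N=0 Z=1
after  3: x0=0x6a x1=0xf6 x2=0x37 x3=0x00 x4=0x6a x5=0xf6  N=0 Z=1
after  4: x0=0x6a x1=0xf6 x2=0x37 x3=0x00 x4=0xd4 x5=0xf6  N=1 Z=0
after  5: x0=0x6a x1=0xf6 x2=0x37 x3=0x0b x4=0xd4 x5=0xf6  N=0 Z=0
after  6: x0=0x6a x1=0xf6 x2=0x37 x3=0x0b x4=0xd4 x5=0x00  N=0 Z=1
after  7: x0=0x6a x1=0xf6 x2=0x37 x3=0x6a x4=0xd4 x5=0x00  N=0 Z=0
after  8: x0=0x0b x1=0xf6 x2=0x37 x3=0x6a x4=0xd4 x5=0x00  N=0 Z=0
after  9: x0=0x0b x1=0x42 x2=0x37 x3=0x6a x4=0xd4 x5=0x00  N=0 Z=0
after 10: x0=0x0b x1=0x42 x2=0x37 x3=0x6a x4=0x77 x5=0x00  N=0 Z=0
after 11: x0=0x0b x1=0x42 x2=0x37 x3=0x03 x4=0x77 x5=0x00  N=0 Z=0
-- IRQ taken; context saved, return-PC = 12 --
mismatch: x1: reported 0x52 vs actual 0x42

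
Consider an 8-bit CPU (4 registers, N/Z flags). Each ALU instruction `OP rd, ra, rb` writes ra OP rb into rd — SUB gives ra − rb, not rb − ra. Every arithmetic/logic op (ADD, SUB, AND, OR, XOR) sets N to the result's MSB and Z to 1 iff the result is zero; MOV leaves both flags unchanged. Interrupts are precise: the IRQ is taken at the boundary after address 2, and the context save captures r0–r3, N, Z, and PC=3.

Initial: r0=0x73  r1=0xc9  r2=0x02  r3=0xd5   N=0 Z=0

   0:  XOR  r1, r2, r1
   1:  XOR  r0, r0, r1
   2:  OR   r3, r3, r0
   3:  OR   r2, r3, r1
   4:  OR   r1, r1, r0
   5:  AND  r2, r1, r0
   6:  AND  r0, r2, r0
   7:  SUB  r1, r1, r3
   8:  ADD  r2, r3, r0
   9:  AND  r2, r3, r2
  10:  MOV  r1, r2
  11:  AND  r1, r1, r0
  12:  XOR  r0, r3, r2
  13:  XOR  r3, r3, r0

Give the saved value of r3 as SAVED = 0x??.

after  0: r0=0x73 r1=0xcb r2=0x02 r3=0xd5  N=1 Z=0
after  1: r0=0xb8 r1=0xcb r2=0x02 r3=0xd5  N=1 Z=0
after  2: r0=0xb8 r1=0xcb r2=0x02 r3=0xfd  N=1 Z=0
-- IRQ taken; context saved, return-PC = 3 --

SAVED = 0xfd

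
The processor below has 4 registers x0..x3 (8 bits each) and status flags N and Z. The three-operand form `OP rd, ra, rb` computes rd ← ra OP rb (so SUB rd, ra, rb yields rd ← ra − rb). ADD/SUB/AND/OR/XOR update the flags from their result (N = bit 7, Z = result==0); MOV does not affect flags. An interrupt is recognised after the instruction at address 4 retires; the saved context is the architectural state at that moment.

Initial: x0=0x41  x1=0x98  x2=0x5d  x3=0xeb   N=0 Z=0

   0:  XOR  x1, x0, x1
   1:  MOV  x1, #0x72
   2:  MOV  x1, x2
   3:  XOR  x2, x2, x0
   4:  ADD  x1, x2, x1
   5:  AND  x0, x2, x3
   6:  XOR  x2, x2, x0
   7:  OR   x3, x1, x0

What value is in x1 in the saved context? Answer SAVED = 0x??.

SAVED = 0x79

after  0: x0=0x41 x1=0xd9 x2=0x5d x3=0xeb  N=1 Z=0
after  1: x0=0x41 x1=0x72 x2=0x5d x3=0xeb  N=1 Z=0
after  2: x0=0x41 x1=0x5d x2=0x5d x3=0xeb  N=1 Z=0
after  3: x0=0x41 x1=0x5d x2=0x1c x3=0xeb  N=0 Z=0
after  4: x0=0x41 x1=0x79 x2=0x1c x3=0xeb  N=0 Z=0
-- IRQ taken; context saved, return-PC = 5 --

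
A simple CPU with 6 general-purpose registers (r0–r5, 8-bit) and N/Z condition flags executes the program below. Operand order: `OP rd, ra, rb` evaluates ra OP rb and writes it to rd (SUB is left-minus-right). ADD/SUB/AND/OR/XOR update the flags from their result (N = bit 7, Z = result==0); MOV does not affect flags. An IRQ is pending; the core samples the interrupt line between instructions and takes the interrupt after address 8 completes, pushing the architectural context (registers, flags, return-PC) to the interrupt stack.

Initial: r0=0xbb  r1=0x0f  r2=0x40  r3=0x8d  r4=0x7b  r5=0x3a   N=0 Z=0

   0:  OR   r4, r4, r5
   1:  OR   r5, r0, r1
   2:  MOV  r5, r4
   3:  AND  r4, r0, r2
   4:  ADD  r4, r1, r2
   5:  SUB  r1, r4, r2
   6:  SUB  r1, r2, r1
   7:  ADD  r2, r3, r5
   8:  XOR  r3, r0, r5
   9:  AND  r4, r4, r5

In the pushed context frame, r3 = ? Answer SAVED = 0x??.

after  0: r0=0xbb r1=0x0f r2=0x40 r3=0x8d r4=0x7b r5=0x3a  N=0 Z=0
after  1: r0=0xbb r1=0x0f r2=0x40 r3=0x8d r4=0x7b r5=0xbf  N=1 Z=0
after  2: r0=0xbb r1=0x0f r2=0x40 r3=0x8d r4=0x7b r5=0x7b  N=1 Z=0
after  3: r0=0xbb r1=0x0f r2=0x40 r3=0x8d r4=0x00 r5=0x7b  N=0 Z=1
after  4: r0=0xbb r1=0x0f r2=0x40 r3=0x8d r4=0x4f r5=0x7b  N=0 Z=0
after  5: r0=0xbb r1=0x0f r2=0x40 r3=0x8d r4=0x4f r5=0x7b  N=0 Z=0
after  6: r0=0xbb r1=0x31 r2=0x40 r3=0x8d r4=0x4f r5=0x7b  N=0 Z=0
after  7: r0=0xbb r1=0x31 r2=0x08 r3=0x8d r4=0x4f r5=0x7b  N=0 Z=0
after  8: r0=0xbb r1=0x31 r2=0x08 r3=0xc0 r4=0x4f r5=0x7b  N=1 Z=0
-- IRQ taken; context saved, return-PC = 9 --

SAVED = 0xc0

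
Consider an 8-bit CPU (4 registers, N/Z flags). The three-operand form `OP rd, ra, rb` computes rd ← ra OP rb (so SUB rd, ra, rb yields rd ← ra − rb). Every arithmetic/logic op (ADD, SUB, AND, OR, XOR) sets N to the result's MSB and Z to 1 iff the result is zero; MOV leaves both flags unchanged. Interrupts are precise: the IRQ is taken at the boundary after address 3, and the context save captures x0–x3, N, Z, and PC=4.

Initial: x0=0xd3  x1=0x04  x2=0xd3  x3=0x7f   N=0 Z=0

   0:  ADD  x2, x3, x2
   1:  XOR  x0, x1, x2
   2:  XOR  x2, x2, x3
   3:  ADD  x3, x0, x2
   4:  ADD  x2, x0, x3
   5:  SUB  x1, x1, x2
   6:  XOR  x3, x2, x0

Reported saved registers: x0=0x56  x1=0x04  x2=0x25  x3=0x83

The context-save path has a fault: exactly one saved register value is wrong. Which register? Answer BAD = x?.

BAD = x2

after  0: x0=0xd3 x1=0x04 x2=0x52 x3=0x7f  N=0 Z=0
after  1: x0=0x56 x1=0x04 x2=0x52 x3=0x7f  N=0 Z=0
after  2: x0=0x56 x1=0x04 x2=0x2d x3=0x7f  N=0 Z=0
after  3: x0=0x56 x1=0x04 x2=0x2d x3=0x83  N=1 Z=0
-- IRQ taken; context saved, return-PC = 4 --
mismatch: x2: reported 0x25 vs actual 0x2d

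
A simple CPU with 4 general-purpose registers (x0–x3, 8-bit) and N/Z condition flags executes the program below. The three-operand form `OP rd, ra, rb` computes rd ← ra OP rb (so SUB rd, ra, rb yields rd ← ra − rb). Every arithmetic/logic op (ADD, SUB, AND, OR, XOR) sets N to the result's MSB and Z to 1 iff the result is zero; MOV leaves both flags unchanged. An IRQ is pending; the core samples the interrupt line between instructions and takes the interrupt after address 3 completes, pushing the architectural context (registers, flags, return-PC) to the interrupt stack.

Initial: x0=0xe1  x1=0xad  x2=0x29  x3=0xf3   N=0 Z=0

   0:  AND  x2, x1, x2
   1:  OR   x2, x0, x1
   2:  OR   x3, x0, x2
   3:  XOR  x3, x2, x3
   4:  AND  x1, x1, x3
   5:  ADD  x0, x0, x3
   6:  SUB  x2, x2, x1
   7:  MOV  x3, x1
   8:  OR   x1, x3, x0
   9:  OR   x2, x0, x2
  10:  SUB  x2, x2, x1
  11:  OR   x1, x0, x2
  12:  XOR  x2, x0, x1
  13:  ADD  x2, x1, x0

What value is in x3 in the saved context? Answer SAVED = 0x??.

after  0: x0=0xe1 x1=0xad x2=0x29 x3=0xf3  N=0 Z=0
after  1: x0=0xe1 x1=0xad x2=0xed x3=0xf3  N=1 Z=0
after  2: x0=0xe1 x1=0xad x2=0xed x3=0xed  N=1 Z=0
after  3: x0=0xe1 x1=0xad x2=0xed x3=0x00  N=0 Z=1
-- IRQ taken; context saved, return-PC = 4 --

SAVED = 0x00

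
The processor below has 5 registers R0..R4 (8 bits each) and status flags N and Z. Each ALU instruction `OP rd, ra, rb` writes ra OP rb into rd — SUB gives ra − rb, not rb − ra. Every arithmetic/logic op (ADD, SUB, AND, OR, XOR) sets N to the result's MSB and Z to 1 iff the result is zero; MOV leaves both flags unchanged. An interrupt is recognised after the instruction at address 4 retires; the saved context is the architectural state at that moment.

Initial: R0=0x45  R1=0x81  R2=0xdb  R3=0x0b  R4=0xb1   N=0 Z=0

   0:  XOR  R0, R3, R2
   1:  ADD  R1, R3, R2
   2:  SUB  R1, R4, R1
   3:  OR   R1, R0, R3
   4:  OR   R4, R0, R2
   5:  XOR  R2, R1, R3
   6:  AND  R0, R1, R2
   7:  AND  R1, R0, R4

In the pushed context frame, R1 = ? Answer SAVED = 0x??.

after  0: R0=0xd0 R1=0x81 R2=0xdb R3=0x0b R4=0xb1  N=1 Z=0
after  1: R0=0xd0 R1=0xe6 R2=0xdb R3=0x0b R4=0xb1  N=1 Z=0
after  2: R0=0xd0 R1=0xcb R2=0xdb R3=0x0b R4=0xb1  N=1 Z=0
after  3: R0=0xd0 R1=0xdb R2=0xdb R3=0x0b R4=0xb1  N=1 Z=0
after  4: R0=0xd0 R1=0xdb R2=0xdb R3=0x0b R4=0xdb  N=1 Z=0
-- IRQ taken; context saved, return-PC = 5 --

SAVED = 0xdb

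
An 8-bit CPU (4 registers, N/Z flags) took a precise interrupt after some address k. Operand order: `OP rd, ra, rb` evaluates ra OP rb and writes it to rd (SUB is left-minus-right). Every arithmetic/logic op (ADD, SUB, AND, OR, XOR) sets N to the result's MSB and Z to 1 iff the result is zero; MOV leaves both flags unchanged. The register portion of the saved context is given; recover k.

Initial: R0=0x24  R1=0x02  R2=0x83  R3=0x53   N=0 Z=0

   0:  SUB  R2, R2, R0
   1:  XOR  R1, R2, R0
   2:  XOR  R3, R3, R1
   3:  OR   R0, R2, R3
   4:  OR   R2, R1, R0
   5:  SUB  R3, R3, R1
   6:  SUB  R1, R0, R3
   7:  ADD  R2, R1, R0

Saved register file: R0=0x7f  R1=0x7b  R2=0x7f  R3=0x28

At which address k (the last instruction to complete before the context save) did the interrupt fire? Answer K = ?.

K = 4

after  0: R0=0x24 R1=0x02 R2=0x5f R3=0x53  N=0 Z=0
after  1: R0=0x24 R1=0x7b R2=0x5f R3=0x53  N=0 Z=0
after  2: R0=0x24 R1=0x7b R2=0x5f R3=0x28  N=0 Z=0
after  3: R0=0x7f R1=0x7b R2=0x5f R3=0x28  N=0 Z=0
after  4: R0=0x7f R1=0x7b R2=0x7f R3=0x28  N=0 Z=0
-- IRQ taken; context saved, return-PC = 5 --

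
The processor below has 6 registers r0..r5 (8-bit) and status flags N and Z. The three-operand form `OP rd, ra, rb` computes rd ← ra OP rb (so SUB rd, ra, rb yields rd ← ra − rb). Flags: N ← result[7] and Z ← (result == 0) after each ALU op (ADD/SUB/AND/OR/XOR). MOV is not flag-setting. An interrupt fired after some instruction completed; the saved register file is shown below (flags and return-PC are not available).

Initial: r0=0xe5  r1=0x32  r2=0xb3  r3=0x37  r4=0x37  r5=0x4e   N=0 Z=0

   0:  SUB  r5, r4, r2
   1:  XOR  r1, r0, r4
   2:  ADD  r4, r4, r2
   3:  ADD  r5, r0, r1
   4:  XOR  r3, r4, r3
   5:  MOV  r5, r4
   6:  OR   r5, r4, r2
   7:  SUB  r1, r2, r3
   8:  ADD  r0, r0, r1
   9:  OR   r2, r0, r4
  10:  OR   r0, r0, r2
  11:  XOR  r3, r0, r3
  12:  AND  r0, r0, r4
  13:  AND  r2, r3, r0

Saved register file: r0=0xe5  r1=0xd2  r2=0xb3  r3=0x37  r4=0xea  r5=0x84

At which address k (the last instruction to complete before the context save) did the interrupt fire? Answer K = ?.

K = 2

after  0: r0=0xe5 r1=0x32 r2=0xb3 r3=0x37 r4=0x37 r5=0x84  N=1 Z=0
after  1: r0=0xe5 r1=0xd2 r2=0xb3 r3=0x37 r4=0x37 r5=0x84  N=1 Z=0
after  2: r0=0xe5 r1=0xd2 r2=0xb3 r3=0x37 r4=0xea r5=0x84  N=1 Z=0
-- IRQ taken; context saved, return-PC = 3 --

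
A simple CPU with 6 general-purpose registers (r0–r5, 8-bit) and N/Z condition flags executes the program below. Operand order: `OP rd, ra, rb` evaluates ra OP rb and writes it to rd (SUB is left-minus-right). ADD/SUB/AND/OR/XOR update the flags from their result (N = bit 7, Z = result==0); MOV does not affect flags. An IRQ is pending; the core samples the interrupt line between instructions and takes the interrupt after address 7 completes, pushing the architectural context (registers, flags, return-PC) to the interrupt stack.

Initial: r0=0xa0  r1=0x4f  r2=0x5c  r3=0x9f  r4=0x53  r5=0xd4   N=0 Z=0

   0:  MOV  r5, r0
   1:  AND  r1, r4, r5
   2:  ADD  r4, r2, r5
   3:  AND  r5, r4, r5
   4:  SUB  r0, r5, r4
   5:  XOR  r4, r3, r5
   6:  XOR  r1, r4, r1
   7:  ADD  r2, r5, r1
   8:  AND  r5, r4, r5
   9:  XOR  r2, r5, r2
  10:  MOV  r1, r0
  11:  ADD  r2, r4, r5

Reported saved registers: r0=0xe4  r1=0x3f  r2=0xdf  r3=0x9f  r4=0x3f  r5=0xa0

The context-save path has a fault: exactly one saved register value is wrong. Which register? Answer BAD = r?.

after  0: r0=0xa0 r1=0x4f r2=0x5c r3=0x9f r4=0x53 r5=0xa0  N=0 Z=0
after  1: r0=0xa0 r1=0x00 r2=0x5c r3=0x9f r4=0x53 r5=0xa0  N=0 Z=1
after  2: r0=0xa0 r1=0x00 r2=0x5c r3=0x9f r4=0xfc r5=0xa0  N=1 Z=0
after  3: r0=0xa0 r1=0x00 r2=0x5c r3=0x9f r4=0xfc r5=0xa0  N=1 Z=0
after  4: r0=0xa4 r1=0x00 r2=0x5c r3=0x9f r4=0xfc r5=0xa0  N=1 Z=0
after  5: r0=0xa4 r1=0x00 r2=0x5c r3=0x9f r4=0x3f r5=0xa0  N=0 Z=0
after  6: r0=0xa4 r1=0x3f r2=0x5c r3=0x9f r4=0x3f r5=0xa0  N=0 Z=0
after  7: r0=0xa4 r1=0x3f r2=0xdf r3=0x9f r4=0x3f r5=0xa0  N=1 Z=0
-- IRQ taken; context saved, return-PC = 8 --
mismatch: r0: reported 0xe4 vs actual 0xa4

BAD = r0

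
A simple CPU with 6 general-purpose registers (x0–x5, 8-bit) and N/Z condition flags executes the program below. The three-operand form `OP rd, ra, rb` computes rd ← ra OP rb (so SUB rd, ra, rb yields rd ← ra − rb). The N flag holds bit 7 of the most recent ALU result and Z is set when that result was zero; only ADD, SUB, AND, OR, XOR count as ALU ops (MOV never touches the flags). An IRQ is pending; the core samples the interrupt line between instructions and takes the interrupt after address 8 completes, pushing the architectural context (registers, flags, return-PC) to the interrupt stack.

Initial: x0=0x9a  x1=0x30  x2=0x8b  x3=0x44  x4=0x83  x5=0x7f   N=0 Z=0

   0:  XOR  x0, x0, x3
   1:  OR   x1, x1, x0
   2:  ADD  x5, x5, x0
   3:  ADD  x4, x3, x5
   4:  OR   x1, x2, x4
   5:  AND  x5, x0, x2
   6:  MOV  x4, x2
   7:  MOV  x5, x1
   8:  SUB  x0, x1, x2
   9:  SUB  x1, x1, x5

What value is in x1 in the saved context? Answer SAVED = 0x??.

SAVED = 0xab

after  0: x0=0xde x1=0x30 x2=0x8b x3=0x44 x4=0x83 x5=0x7f  N=1 Z=0
after  1: x0=0xde x1=0xfe x2=0x8b x3=0x44 x4=0x83 x5=0x7f  N=1 Z=0
after  2: x0=0xde x1=0xfe x2=0x8b x3=0x44 x4=0x83 x5=0x5d  N=0 Z=0
after  3: x0=0xde x1=0xfe x2=0x8b x3=0x44 x4=0xa1 x5=0x5d  N=1 Z=0
after  4: x0=0xde x1=0xab x2=0x8b x3=0x44 x4=0xa1 x5=0x5d  N=1 Z=0
after  5: x0=0xde x1=0xab x2=0x8b x3=0x44 x4=0xa1 x5=0x8a  N=1 Z=0
after  6: x0=0xde x1=0xab x2=0x8b x3=0x44 x4=0x8b x5=0x8a  N=1 Z=0
after  7: x0=0xde x1=0xab x2=0x8b x3=0x44 x4=0x8b x5=0xab  N=1 Z=0
after  8: x0=0x20 x1=0xab x2=0x8b x3=0x44 x4=0x8b x5=0xab  N=0 Z=0
-- IRQ taken; context saved, return-PC = 9 --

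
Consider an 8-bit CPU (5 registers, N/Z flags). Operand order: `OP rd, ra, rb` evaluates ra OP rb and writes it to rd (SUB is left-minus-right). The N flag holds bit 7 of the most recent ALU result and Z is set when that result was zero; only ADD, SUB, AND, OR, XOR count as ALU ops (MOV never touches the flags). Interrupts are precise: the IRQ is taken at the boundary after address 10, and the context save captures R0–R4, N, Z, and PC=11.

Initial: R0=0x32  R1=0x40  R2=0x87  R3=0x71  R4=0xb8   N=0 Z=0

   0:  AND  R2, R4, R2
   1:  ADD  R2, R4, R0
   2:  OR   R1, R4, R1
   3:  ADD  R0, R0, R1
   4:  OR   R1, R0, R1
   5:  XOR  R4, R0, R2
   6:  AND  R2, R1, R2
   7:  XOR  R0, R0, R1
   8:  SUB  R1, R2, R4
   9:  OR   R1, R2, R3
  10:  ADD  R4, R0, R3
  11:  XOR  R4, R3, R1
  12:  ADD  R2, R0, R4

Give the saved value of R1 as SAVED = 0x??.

after  0: R0=0x32 R1=0x40 R2=0x80 R3=0x71 R4=0xb8  N=1 Z=0
after  1: R0=0x32 R1=0x40 R2=0xea R3=0x71 R4=0xb8  N=1 Z=0
after  2: R0=0x32 R1=0xf8 R2=0xea R3=0x71 R4=0xb8  N=1 Z=0
after  3: R0=0x2a R1=0xf8 R2=0xea R3=0x71 R4=0xb8  N=0 Z=0
after  4: R0=0x2a R1=0xfa R2=0xea R3=0x71 R4=0xb8  N=1 Z=0
after  5: R0=0x2a R1=0xfa R2=0xea R3=0x71 R4=0xc0  N=1 Z=0
after  6: R0=0x2a R1=0xfa R2=0xea R3=0x71 R4=0xc0  N=1 Z=0
after  7: R0=0xd0 R1=0xfa R2=0xea R3=0x71 R4=0xc0  N=1 Z=0
after  8: R0=0xd0 R1=0x2a R2=0xea R3=0x71 R4=0xc0  N=0 Z=0
after  9: R0=0xd0 R1=0xfb R2=0xea R3=0x71 R4=0xc0  N=1 Z=0
after 10: R0=0xd0 R1=0xfb R2=0xea R3=0x71 R4=0x41  N=0 Z=0
-- IRQ taken; context saved, return-PC = 11 --

SAVED = 0xfb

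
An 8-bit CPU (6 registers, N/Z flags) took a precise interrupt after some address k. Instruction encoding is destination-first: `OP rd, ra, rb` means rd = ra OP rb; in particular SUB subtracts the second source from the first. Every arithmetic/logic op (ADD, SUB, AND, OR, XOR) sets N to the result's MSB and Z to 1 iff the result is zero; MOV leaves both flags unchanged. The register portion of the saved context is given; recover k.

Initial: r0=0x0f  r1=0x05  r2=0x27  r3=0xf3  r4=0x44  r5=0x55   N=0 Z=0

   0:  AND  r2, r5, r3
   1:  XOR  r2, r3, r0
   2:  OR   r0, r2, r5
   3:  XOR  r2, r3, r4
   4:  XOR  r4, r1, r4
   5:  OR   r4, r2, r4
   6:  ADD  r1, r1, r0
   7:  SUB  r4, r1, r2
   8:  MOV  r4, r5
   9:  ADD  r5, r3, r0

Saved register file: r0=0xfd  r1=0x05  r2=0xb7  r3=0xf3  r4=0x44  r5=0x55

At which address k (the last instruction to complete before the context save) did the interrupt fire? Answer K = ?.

after  0: r0=0x0f r1=0x05 r2=0x51 r3=0xf3 r4=0x44 r5=0x55  N=0 Z=0
after  1: r0=0x0f r1=0x05 r2=0xfc r3=0xf3 r4=0x44 r5=0x55  N=1 Z=0
after  2: r0=0xfd r1=0x05 r2=0xfc r3=0xf3 r4=0x44 r5=0x55  N=1 Z=0
after  3: r0=0xfd r1=0x05 r2=0xb7 r3=0xf3 r4=0x44 r5=0x55  N=1 Z=0
-- IRQ taken; context saved, return-PC = 4 --

K = 3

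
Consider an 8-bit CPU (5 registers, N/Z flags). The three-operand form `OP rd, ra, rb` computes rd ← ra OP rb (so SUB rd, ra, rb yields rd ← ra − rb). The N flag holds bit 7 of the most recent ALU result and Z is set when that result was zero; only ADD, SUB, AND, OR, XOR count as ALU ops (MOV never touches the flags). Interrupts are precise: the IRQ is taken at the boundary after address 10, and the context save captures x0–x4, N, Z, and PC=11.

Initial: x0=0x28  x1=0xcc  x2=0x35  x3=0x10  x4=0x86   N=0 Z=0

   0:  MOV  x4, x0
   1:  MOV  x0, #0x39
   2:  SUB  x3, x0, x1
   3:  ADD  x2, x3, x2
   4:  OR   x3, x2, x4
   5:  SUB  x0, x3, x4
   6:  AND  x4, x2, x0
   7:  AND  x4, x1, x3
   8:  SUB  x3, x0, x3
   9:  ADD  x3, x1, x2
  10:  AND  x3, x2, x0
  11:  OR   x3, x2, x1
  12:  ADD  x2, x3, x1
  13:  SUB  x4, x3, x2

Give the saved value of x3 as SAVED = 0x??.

SAVED = 0x82

after  0: x0=0x28 x1=0xcc x2=0x35 x3=0x10 x4=0x28  N=0 Z=0
after  1: x0=0x39 x1=0xcc x2=0x35 x3=0x10 x4=0x28  N=0 Z=0
after  2: x0=0x39 x1=0xcc x2=0x35 x3=0x6d x4=0x28  N=0 Z=0
after  3: x0=0x39 x1=0xcc x2=0xa2 x3=0x6d x4=0x28  N=1 Z=0
after  4: x0=0x39 x1=0xcc x2=0xa2 x3=0xaa x4=0x28  N=1 Z=0
after  5: x0=0x82 x1=0xcc x2=0xa2 x3=0xaa x4=0x28  N=1 Z=0
after  6: x0=0x82 x1=0xcc x2=0xa2 x3=0xaa x4=0x82  N=1 Z=0
after  7: x0=0x82 x1=0xcc x2=0xa2 x3=0xaa x4=0x88  N=1 Z=0
after  8: x0=0x82 x1=0xcc x2=0xa2 x3=0xd8 x4=0x88  N=1 Z=0
after  9: x0=0x82 x1=0xcc x2=0xa2 x3=0x6e x4=0x88  N=0 Z=0
after 10: x0=0x82 x1=0xcc x2=0xa2 x3=0x82 x4=0x88  N=1 Z=0
-- IRQ taken; context saved, return-PC = 11 --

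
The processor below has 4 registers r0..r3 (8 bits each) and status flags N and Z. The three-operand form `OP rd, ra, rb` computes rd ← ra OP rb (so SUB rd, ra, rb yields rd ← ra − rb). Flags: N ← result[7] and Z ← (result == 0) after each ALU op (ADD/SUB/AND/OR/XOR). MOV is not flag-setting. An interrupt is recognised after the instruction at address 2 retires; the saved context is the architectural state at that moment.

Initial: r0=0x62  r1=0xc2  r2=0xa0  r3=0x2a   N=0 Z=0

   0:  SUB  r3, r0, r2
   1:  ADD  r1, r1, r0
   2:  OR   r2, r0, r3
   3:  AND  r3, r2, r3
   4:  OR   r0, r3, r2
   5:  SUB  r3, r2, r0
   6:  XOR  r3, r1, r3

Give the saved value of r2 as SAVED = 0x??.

SAVED = 0xe2

after  0: r0=0x62 r1=0xc2 r2=0xa0 r3=0xc2  N=1 Z=0
after  1: r0=0x62 r1=0x24 r2=0xa0 r3=0xc2  N=0 Z=0
after  2: r0=0x62 r1=0x24 r2=0xe2 r3=0xc2  N=1 Z=0
-- IRQ taken; context saved, return-PC = 3 --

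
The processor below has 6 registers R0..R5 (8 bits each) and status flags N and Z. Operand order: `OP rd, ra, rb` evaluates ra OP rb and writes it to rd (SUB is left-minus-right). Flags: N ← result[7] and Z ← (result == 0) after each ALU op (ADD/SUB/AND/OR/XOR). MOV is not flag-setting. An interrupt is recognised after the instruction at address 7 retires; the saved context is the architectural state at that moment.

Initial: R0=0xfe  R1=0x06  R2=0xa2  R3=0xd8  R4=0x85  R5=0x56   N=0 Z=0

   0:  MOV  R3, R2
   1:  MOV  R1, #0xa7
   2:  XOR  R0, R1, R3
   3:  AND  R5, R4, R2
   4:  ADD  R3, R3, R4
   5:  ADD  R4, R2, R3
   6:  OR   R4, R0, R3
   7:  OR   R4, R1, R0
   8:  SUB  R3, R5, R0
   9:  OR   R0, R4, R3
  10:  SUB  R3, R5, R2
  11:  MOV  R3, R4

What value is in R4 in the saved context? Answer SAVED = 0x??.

after  0: R0=0xfe R1=0x06 R2=0xa2 R3=0xa2 R4=0x85 R5=0x56  N=0 Z=0
after  1: R0=0xfe R1=0xa7 R2=0xa2 R3=0xa2 R4=0x85 R5=0x56  N=0 Z=0
after  2: R0=0x05 R1=0xa7 R2=0xa2 R3=0xa2 R4=0x85 R5=0x56  N=0 Z=0
after  3: R0=0x05 R1=0xa7 R2=0xa2 R3=0xa2 R4=0x85 R5=0x80  N=1 Z=0
after  4: R0=0x05 R1=0xa7 R2=0xa2 R3=0x27 R4=0x85 R5=0x80  N=0 Z=0
after  5: R0=0x05 R1=0xa7 R2=0xa2 R3=0x27 R4=0xc9 R5=0x80  N=1 Z=0
after  6: R0=0x05 R1=0xa7 R2=0xa2 R3=0x27 R4=0x27 R5=0x80  N=0 Z=0
after  7: R0=0x05 R1=0xa7 R2=0xa2 R3=0x27 R4=0xa7 R5=0x80  N=1 Z=0
-- IRQ taken; context saved, return-PC = 8 --

SAVED = 0xa7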